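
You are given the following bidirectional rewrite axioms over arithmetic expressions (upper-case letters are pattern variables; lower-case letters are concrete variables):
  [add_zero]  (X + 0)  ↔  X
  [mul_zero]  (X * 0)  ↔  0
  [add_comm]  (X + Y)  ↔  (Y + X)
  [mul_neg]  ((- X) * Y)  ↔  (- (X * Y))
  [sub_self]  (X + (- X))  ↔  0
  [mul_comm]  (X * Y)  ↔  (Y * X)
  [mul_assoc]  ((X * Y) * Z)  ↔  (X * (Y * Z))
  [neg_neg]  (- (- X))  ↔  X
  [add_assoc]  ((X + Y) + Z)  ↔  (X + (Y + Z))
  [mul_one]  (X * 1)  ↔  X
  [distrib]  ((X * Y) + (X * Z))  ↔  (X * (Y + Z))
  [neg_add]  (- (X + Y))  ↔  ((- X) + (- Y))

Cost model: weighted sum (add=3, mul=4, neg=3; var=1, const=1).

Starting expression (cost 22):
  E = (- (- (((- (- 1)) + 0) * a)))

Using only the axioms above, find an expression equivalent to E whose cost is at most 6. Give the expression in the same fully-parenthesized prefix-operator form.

step 1: neg_neg (→) rewrites (- (- (((- (- 1)) + 0) * a))) into (((- (- 1)) + 0) * a)
step 2: neg_neg (→) rewrites (- (- 1)) into 1, now ((1 + 0) * a)
step 3: add_zero (→) rewrites (1 + 0) into 1, reaching cost 6 (bound 6)

(1 * a)   [cost 6]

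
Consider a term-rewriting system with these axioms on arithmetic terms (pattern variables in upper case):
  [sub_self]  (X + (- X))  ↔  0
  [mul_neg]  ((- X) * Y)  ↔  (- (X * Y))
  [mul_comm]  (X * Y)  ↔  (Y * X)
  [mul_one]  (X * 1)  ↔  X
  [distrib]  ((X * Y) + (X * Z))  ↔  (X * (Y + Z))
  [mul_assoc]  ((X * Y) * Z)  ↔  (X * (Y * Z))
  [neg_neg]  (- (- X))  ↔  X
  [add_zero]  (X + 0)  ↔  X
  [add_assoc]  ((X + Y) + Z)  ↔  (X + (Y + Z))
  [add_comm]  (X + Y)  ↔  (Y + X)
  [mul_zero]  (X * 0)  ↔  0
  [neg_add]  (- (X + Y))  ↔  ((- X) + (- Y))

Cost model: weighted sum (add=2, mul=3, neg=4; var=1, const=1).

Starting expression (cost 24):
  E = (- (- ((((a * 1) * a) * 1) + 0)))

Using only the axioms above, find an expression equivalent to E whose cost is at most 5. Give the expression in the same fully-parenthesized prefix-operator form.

(1) ((((a * 1) * a) * 1) + 0)  =[add_zero →]=  (((a * 1) * a) * 1)    ⊢ (- (- (((a * 1) * a) * 1)))
(2) (a * 1)  =[mul_one →]=  a    ⊢ (- (- ((a * a) * 1)))
(3) ((a * a) * 1)  =[mul_one →]=  (a * a)    ⊢ (- (- (a * a)))
(4) (- (- (a * a)))  =[neg_neg →]=  (a * a)    ⊢ cost 5, within 5

(a * a)   [cost 5]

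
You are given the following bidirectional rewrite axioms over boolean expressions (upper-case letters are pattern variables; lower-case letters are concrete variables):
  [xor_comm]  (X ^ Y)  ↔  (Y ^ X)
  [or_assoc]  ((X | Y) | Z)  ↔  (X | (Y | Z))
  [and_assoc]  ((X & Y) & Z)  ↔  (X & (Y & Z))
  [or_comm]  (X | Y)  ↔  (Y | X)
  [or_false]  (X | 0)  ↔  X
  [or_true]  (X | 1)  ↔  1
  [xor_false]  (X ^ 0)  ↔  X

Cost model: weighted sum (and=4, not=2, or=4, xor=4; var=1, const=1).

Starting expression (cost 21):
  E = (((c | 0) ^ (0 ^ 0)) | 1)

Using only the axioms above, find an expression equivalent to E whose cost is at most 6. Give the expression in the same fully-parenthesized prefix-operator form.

(c | 1)   [cost 6]

step 1: xor_false (→) rewrites (0 ^ 0) into 0, now (((c | 0) ^ 0) | 1)
step 2: xor_false (→) rewrites ((c | 0) ^ 0) into (c | 0), now ((c | 0) | 1)
step 3: or_false (→) rewrites (c | 0) into c, reaching cost 6 (bound 6)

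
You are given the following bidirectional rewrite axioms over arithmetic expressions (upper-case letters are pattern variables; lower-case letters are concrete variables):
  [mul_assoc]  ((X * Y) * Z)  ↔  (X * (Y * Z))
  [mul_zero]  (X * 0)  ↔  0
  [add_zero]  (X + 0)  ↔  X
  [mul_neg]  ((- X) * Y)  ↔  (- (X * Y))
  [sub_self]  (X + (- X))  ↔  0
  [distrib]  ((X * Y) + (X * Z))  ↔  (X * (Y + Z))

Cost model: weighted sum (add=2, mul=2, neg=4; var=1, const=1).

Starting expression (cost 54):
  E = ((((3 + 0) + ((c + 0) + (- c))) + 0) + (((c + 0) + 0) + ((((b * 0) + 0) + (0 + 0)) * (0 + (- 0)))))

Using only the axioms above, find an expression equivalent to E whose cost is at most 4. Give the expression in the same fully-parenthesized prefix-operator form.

(3 + c)   [cost 4]

1. [add_zero →] ((b * 0) + 0)  →  (b * 0);  E = ((((3 + 0) + ((c + 0) + (- c))) + 0) + (((c + 0) + 0) + (((b * 0) + (0 + 0)) * (0 + (- 0)))))
2. [add_zero →] (c + 0)  →  c;  E = ((((3 + 0) + (c + (- c))) + 0) + (((c + 0) + 0) + (((b * 0) + (0 + 0)) * (0 + (- 0)))))
3. [add_zero →] ((c + 0) + 0)  →  (c + 0);  E = ((((3 + 0) + (c + (- c))) + 0) + ((c + 0) + (((b * 0) + (0 + 0)) * (0 + (- 0)))))
4. [add_zero →] (0 + 0)  →  0;  E = ((((3 + 0) + (c + (- c))) + 0) + ((c + 0) + (((b * 0) + 0) * (0 + (- 0)))))
5. [sub_self →] (c + (- c))  →  0;  E = ((((3 + 0) + 0) + 0) + ((c + 0) + (((b * 0) + 0) * (0 + (- 0)))))
6. [sub_self →] (0 + (- 0))  →  0;  E = ((((3 + 0) + 0) + 0) + ((c + 0) + (((b * 0) + 0) * 0)))
7. [add_zero →] (3 + 0)  →  3;  E = (((3 + 0) + 0) + ((c + 0) + (((b * 0) + 0) * 0)))
8. [add_zero →] ((3 + 0) + 0)  →  (3 + 0);  E = ((3 + 0) + ((c + 0) + (((b * 0) + 0) * 0)))
9. [add_zero →] ((b * 0) + 0)  →  (b * 0);  E = ((3 + 0) + ((c + 0) + ((b * 0) * 0)))
10. [add_zero →] (c + 0)  →  c;  E = ((3 + 0) + (c + ((b * 0) * 0)))
11. [mul_zero →] (b * 0)  →  0;  E = ((3 + 0) + (c + (0 * 0)))
12. [mul_zero →] (0 * 0)  →  0;  E = ((3 + 0) + (c + 0))
13. [add_zero →] (3 + 0)  →  3;  E = (3 + (c + 0))
14. [add_zero →] (c + 0)  →  c;  cost 4 ≤ 4, done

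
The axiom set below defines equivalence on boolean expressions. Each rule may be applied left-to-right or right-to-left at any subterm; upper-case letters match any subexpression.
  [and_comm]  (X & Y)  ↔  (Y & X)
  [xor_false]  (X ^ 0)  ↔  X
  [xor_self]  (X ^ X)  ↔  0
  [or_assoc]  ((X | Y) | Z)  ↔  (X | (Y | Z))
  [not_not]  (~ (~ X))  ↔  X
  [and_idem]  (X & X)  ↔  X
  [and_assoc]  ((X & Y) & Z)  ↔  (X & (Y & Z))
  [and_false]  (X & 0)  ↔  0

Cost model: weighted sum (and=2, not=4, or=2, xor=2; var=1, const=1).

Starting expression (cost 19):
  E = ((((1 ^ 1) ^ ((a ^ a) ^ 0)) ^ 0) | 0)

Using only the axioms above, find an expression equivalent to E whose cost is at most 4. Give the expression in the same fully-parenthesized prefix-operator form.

step 1: xor_false (→) rewrites (((1 ^ 1) ^ ((a ^ a) ^ 0)) ^ 0) into ((1 ^ 1) ^ ((a ^ a) ^ 0)), now (((1 ^ 1) ^ ((a ^ a) ^ 0)) | 0)
step 2: xor_self (→) rewrites (a ^ a) into 0, now (((1 ^ 1) ^ (0 ^ 0)) | 0)
step 3: xor_false (→) rewrites (0 ^ 0) into 0, now (((1 ^ 1) ^ 0) | 0)
step 4: xor_false (→) rewrites ((1 ^ 1) ^ 0) into (1 ^ 1), now ((1 ^ 1) | 0)
step 5: xor_self (→) rewrites (1 ^ 1) into 0, reaching cost 4 (bound 4)

(0 | 0)   [cost 4]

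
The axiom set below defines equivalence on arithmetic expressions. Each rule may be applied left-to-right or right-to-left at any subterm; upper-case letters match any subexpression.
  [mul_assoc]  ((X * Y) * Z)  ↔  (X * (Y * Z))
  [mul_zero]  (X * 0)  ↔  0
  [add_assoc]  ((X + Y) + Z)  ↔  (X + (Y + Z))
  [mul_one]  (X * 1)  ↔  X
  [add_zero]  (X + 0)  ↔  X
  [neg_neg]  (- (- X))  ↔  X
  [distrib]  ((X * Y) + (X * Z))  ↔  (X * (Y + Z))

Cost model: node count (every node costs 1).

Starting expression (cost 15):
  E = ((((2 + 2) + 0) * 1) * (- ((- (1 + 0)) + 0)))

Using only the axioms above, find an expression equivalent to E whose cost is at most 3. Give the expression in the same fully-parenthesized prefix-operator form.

(1) ((- (1 + 0)) + 0)  =[add_zero →]=  (- (1 + 0))    ⊢ ((((2 + 2) + 0) * 1) * (- (- (1 + 0))))
(2) (1 + 0)  =[add_zero →]=  1    ⊢ ((((2 + 2) + 0) * 1) * (- (- 1)))
(3) (((2 + 2) + 0) * 1)  =[mul_one →]=  ((2 + 2) + 0)    ⊢ (((2 + 2) + 0) * (- (- 1)))
(4) ((2 + 2) + 0)  =[add_zero →]=  (2 + 2)    ⊢ ((2 + 2) * (- (- 1)))
(5) (- (- 1))  =[neg_neg →]=  1    ⊢ ((2 + 2) * 1)
(6) ((2 + 2) * 1)  =[mul_one →]=  (2 + 2)    ⊢ cost 3, within 3

(2 + 2)   [cost 3]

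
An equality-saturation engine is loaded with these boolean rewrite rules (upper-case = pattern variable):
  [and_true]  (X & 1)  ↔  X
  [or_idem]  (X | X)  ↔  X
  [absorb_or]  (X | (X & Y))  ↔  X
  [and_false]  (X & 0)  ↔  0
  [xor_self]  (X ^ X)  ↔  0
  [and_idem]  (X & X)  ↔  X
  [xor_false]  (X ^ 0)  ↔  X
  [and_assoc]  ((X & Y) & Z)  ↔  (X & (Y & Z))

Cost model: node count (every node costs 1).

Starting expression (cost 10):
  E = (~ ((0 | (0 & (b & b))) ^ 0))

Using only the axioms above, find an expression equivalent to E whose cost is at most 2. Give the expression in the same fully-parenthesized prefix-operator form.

(~ 0)   [cost 2]

step 1: and_idem (→) rewrites (b & b) into b, now (~ ((0 | (0 & b)) ^ 0))
step 2: xor_false (→) rewrites ((0 | (0 & b)) ^ 0) into (0 | (0 & b)), now (~ (0 | (0 & b)))
step 3: absorb_or (→) rewrites (0 | (0 & b)) into 0, reaching cost 2 (bound 2)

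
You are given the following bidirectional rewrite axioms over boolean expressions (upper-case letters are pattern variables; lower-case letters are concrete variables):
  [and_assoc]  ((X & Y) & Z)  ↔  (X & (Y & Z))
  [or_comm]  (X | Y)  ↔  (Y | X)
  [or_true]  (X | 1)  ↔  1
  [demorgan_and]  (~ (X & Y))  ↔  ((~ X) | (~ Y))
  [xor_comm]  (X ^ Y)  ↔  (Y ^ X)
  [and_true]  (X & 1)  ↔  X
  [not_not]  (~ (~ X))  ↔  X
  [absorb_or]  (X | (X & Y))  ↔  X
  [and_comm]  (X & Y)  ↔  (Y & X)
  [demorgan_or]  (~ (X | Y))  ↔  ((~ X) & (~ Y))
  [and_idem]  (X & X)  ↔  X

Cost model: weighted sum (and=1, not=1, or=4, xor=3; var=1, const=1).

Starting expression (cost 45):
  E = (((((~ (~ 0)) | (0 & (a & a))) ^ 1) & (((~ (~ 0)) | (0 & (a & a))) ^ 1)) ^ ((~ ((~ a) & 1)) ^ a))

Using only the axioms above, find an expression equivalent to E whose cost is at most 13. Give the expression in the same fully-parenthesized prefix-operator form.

(1) ((((~ (~ 0)) | (0 & (a & a))) ^ 1) & (((~ (~ 0)) | (0 & (a & a))) ^ 1))  =[and_idem →]=  (((~ (~ 0)) | (0 & (a & a))) ^ 1)    ⊢ ((((~ (~ 0)) | (0 & (a & a))) ^ 1) ^ ((~ ((~ a) & 1)) ^ a))
(2) (~ (~ 0))  =[not_not →]=  0    ⊢ (((0 | (0 & (a & a))) ^ 1) ^ ((~ ((~ a) & 1)) ^ a))
(3) (a & a)  =[and_idem →]=  a    ⊢ (((0 | (0 & a)) ^ 1) ^ ((~ ((~ a) & 1)) ^ a))
(4) (0 | (0 & a))  =[absorb_or →]=  0    ⊢ ((0 ^ 1) ^ ((~ ((~ a) & 1)) ^ a))
(5) ((~ a) & 1)  =[and_true →]=  (~ a)    ⊢ ((0 ^ 1) ^ ((~ (~ a)) ^ a))
(6) ((0 ^ 1) ^ ((~ (~ a)) ^ a))  =[xor_comm →]=  (((~ (~ a)) ^ a) ^ (0 ^ 1))
(7) (~ (~ a))  =[not_not →]=  a    ⊢ cost 13, within 13

((a ^ a) ^ (0 ^ 1))   [cost 13]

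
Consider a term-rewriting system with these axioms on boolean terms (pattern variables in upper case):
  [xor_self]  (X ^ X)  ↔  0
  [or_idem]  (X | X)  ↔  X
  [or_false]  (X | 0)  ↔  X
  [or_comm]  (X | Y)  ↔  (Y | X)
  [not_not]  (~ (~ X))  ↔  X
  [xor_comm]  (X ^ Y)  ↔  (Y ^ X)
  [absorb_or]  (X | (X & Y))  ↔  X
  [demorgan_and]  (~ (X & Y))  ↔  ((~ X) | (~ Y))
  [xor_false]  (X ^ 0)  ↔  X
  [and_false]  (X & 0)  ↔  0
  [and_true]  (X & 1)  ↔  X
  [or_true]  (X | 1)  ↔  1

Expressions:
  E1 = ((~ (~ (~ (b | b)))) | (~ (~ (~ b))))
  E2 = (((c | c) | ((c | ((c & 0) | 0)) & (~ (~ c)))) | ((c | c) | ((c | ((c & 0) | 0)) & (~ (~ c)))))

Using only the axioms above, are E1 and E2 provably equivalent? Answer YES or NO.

NO

Every axiom is a valid identity, so a rewrite proof would force E1 and E2 to agree under every assignment.
At b=0, c=0: E1 = 1 but E2 = 0; they differ, so no derivation exists.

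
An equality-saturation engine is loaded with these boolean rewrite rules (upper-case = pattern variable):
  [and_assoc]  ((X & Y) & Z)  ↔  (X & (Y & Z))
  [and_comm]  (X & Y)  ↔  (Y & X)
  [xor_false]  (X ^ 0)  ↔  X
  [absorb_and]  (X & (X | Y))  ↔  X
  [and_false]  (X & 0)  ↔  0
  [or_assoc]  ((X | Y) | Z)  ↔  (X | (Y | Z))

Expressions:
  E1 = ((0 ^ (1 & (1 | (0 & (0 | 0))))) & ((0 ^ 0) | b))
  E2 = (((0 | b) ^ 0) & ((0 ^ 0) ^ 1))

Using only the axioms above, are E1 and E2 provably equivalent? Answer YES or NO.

1. [absorb_and →] (0 & (0 | 0))  →  0;  E1 = ((0 ^ (1 & (1 | 0))) & ((0 ^ 0) | b))
2. [xor_false →] (0 ^ 0)  →  0;  E1 = ((0 ^ (1 & (1 | 0))) & (0 | b))
3. [absorb_and →] (1 & (1 | 0))  →  1;  E1 = ((0 ^ 1) & (0 | b))
4. [and_comm →] ((0 ^ 1) & (0 | b))  →  ((0 | b) & (0 ^ 1))
5. [xor_false ←] (0 | b)  →  ((0 | b) ^ 0);  E1 = (((0 | b) ^ 0) & (0 ^ 1))
6. [xor_false ←] 0  →  (0 ^ 0);  this is E2

YES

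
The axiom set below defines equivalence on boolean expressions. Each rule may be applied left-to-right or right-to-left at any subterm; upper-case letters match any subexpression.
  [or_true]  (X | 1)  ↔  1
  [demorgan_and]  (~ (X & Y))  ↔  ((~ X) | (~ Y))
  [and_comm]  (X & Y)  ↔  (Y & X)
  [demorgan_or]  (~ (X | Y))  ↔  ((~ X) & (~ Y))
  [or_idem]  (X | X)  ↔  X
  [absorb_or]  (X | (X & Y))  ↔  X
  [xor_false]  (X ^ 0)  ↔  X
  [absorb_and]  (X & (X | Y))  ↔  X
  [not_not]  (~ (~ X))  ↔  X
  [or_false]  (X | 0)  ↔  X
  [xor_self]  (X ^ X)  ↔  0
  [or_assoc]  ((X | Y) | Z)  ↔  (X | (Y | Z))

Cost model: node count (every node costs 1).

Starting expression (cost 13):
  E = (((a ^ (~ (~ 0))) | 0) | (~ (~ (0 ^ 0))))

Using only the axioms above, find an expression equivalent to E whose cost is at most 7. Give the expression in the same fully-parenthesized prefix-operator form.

1. [not_not →] (~ (~ 0))  →  0;  E = (((a ^ 0) | 0) | (~ (~ (0 ^ 0))))
2. [xor_false →] (a ^ 0)  →  a;  E = ((a | 0) | (~ (~ (0 ^ 0))))
3. [not_not →] (~ (~ (0 ^ 0)))  →  (0 ^ 0);  cost 7 ≤ 7, done

((a | 0) | (0 ^ 0))   [cost 7]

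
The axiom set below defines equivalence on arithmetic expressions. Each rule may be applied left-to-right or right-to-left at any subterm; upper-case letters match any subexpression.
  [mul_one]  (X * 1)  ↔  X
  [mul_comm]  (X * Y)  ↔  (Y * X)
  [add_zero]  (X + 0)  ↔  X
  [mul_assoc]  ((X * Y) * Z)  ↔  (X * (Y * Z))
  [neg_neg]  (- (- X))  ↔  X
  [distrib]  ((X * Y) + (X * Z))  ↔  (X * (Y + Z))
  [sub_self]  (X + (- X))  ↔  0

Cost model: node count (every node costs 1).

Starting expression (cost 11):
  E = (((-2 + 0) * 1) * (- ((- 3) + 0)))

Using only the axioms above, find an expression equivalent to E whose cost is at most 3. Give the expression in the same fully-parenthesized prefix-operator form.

step 1: add_zero (→) rewrites ((- 3) + 0) into (- 3), now (((-2 + 0) * 1) * (- (- 3)))
step 2: add_zero (→) rewrites (-2 + 0) into -2, now ((-2 * 1) * (- (- 3)))
step 3: neg_neg (→) rewrites (- (- 3)) into 3, now ((-2 * 1) * 3)
step 4: mul_one (→) rewrites (-2 * 1) into -2, reaching cost 3 (bound 3)

(-2 * 3)   [cost 3]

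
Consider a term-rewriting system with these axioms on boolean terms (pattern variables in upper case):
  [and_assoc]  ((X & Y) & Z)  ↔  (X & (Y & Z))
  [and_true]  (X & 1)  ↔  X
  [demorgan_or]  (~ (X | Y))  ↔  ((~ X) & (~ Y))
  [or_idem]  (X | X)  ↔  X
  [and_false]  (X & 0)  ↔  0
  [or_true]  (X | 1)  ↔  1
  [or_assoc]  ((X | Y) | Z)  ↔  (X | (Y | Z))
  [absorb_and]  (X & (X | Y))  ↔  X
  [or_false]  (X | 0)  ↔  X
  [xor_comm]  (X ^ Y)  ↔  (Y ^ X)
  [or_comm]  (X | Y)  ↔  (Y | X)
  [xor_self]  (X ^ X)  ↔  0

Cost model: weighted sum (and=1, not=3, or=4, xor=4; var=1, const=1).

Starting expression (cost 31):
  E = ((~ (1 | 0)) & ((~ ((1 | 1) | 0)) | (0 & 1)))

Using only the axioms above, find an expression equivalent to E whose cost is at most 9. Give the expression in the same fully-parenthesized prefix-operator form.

step 1: and_true (→) rewrites (0 & 1) into 0, now ((~ (1 | 0)) & ((~ ((1 | 1) | 0)) | 0))
step 2: or_idem (→) rewrites (1 | 1) into 1, now ((~ (1 | 0)) & ((~ (1 | 0)) | 0))
step 3: absorb_and (→) rewrites ((~ (1 | 0)) & ((~ (1 | 0)) | 0)) into (~ (1 | 0)), reaching cost 9 (bound 9)

(~ (1 | 0))   [cost 9]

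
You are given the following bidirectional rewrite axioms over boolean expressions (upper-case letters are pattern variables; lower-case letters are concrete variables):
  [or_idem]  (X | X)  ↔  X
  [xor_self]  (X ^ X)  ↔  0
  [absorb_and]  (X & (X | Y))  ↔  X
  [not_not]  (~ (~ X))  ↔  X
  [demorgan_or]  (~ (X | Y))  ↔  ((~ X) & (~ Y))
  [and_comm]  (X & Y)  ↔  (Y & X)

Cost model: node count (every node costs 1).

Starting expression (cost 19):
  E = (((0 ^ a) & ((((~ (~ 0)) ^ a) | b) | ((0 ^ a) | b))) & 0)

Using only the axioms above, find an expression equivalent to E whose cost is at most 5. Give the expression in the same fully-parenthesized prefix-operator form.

((0 ^ a) & 0)   [cost 5]

1. [not_not →] (~ (~ 0))  →  0;  E = (((0 ^ a) & (((0 ^ a) | b) | ((0 ^ a) | b))) & 0)
2. [or_idem →] (((0 ^ a) | b) | ((0 ^ a) | b))  →  ((0 ^ a) | b);  E = (((0 ^ a) & ((0 ^ a) | b)) & 0)
3. [absorb_and →] ((0 ^ a) & ((0 ^ a) | b))  →  (0 ^ a);  cost 5 ≤ 5, done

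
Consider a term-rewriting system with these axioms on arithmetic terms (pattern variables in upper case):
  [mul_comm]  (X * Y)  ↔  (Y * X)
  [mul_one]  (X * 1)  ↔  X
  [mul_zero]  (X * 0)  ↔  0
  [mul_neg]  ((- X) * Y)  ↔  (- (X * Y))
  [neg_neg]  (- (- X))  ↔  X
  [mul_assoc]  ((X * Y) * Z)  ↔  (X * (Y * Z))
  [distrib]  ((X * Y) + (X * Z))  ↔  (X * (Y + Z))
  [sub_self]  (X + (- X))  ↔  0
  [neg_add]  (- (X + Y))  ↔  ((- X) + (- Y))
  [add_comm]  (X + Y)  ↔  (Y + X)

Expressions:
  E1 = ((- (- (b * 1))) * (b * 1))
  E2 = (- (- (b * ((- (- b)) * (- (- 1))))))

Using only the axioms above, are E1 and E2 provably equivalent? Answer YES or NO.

YES

step 1: mul_one (→) rewrites (b * 1) into b, now ((- (- (b * 1))) * b)
step 2: neg_neg (→) rewrites (- (- (b * 1))) into (b * 1), now ((b * 1) * b)
step 3: mul_one (→) rewrites (b * 1) into b, now (b * b)
step 4: neg_neg (←) rewrites b into (- (- b)), now (b * (- (- b)))
step 5: mul_one (←) rewrites (- (- b)) into ((- (- b)) * 1), now (b * ((- (- b)) * 1))
step 6: neg_neg (←) rewrites 1 into (- (- 1)), now (b * ((- (- b)) * (- (- 1))))
step 7: neg_neg (←) rewrites (b * ((- (- b)) * (- (- 1)))) into (- (- (b * ((- (- b)) * (- (- 1)))))), which is E2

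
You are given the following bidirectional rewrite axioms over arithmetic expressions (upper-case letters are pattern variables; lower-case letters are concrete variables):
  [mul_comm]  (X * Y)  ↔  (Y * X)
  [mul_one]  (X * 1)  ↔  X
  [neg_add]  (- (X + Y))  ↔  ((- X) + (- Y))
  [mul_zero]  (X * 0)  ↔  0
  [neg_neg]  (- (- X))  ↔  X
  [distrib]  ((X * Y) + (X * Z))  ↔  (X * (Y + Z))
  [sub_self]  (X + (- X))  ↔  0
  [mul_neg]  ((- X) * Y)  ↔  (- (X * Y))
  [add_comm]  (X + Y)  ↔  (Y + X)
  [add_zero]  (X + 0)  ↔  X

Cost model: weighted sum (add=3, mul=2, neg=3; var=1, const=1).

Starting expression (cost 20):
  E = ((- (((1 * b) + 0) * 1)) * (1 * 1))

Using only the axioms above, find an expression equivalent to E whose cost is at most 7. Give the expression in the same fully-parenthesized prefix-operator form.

(1) (((1 * b) + 0) * 1)  =[mul_one →]=  ((1 * b) + 0)    ⊢ ((- ((1 * b) + 0)) * (1 * 1))
(2) ((1 * b) + 0)  =[add_zero →]=  (1 * b)    ⊢ ((- (1 * b)) * (1 * 1))
(3) (1 * 1)  =[mul_one →]=  1    ⊢ ((- (1 * b)) * 1)
(4) ((- (1 * b)) * 1)  =[mul_one →]=  (- (1 * b))    ⊢ cost 7, within 7

(- (1 * b))   [cost 7]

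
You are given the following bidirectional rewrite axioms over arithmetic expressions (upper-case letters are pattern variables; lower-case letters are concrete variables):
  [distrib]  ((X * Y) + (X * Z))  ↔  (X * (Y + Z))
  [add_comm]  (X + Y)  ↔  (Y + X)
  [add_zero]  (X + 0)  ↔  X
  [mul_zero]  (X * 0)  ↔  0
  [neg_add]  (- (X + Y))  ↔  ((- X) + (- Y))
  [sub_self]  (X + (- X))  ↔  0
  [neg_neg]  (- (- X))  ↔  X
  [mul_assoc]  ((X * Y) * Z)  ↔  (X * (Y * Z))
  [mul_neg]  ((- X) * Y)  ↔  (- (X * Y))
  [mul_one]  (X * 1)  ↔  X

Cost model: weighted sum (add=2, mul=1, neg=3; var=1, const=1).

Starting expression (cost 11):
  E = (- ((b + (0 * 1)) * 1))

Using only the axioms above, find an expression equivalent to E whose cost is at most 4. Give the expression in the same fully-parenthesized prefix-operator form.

step 1: mul_one (→) rewrites (0 * 1) into 0, now (- ((b + 0) * 1))
step 2: add_zero (→) rewrites (b + 0) into b, now (- (b * 1))
step 3: mul_one (→) rewrites (b * 1) into b, reaching cost 4 (bound 4)

(- b)   [cost 4]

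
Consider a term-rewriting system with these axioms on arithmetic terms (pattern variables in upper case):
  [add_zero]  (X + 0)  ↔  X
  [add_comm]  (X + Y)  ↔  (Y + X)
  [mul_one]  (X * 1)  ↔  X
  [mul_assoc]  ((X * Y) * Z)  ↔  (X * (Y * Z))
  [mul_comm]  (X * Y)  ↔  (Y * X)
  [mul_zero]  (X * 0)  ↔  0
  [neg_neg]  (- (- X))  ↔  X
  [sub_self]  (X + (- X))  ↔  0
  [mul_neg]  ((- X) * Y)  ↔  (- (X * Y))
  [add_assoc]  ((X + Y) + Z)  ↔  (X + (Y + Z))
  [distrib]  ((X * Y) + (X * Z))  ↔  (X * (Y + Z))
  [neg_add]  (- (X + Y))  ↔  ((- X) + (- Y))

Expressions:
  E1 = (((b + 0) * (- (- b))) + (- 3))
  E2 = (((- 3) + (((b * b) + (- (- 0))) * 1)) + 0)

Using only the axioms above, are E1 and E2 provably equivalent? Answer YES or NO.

step 1: neg_neg (→) rewrites (- (- b)) into b, now (((b + 0) * b) + (- 3))
step 2: add_comm (→) rewrites (((b + 0) * b) + (- 3)) into ((- 3) + ((b + 0) * b))
step 3: add_zero (→) rewrites (b + 0) into b, now ((- 3) + (b * b))
step 4: add_zero (←) rewrites ((- 3) + (b * b)) into (((- 3) + (b * b)) + 0)
step 5: mul_one (←) rewrites (b * b) into ((b * b) * 1), now (((- 3) + ((b * b) * 1)) + 0)
step 6: add_zero (←) rewrites (b * b) into ((b * b) + 0), now (((- 3) + (((b * b) + 0) * 1)) + 0)
step 7: neg_neg (←) rewrites 0 into (- (- 0)), which is E2

YES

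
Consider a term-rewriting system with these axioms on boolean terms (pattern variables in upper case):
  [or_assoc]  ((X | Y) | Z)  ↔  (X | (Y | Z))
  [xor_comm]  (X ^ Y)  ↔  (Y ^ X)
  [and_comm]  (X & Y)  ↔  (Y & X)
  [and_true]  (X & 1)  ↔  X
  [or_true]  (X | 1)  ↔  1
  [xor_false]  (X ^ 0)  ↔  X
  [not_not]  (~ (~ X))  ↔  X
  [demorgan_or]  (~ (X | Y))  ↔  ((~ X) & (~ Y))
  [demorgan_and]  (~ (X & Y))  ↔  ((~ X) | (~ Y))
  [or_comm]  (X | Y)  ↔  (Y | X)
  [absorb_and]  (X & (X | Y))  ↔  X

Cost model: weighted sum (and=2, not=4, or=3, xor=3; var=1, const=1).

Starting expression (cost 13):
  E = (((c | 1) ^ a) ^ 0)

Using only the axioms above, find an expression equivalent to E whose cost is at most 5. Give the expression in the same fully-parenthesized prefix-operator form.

(1 ^ a)   [cost 5]

1. [xor_false →] (((c | 1) ^ a) ^ 0)  →  ((c | 1) ^ a)
2. [or_true →] (c | 1)  →  1;  cost 5 ≤ 5, done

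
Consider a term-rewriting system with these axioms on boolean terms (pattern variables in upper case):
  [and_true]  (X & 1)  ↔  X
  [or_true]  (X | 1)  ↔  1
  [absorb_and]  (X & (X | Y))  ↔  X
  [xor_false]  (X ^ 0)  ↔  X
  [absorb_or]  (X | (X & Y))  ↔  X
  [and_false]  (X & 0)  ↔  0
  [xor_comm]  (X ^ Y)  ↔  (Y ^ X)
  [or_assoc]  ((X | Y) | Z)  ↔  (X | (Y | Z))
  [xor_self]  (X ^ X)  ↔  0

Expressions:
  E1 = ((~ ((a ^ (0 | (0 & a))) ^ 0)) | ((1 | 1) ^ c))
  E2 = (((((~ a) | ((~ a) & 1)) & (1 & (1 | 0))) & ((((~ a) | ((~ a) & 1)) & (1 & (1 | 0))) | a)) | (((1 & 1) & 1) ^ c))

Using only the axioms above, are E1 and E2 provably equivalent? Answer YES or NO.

YES

(1) (0 | (0 & a))  =[absorb_or →]=  0    ⊢ ((~ ((a ^ 0) ^ 0)) | ((1 | 1) ^ c))
(2) (1 | 1)  =[or_true →]=  1    ⊢ ((~ ((a ^ 0) ^ 0)) | (1 ^ c))
(3) ((a ^ 0) ^ 0)  =[xor_false →]=  (a ^ 0)    ⊢ ((~ (a ^ 0)) | (1 ^ c))
(4) (a ^ 0)  =[xor_false →]=  a    ⊢ ((~ a) | (1 ^ c))
(5) 1  =[and_true ←]=  (1 & 1)    ⊢ ((~ a) | ((1 & 1) ^ c))
(6) (~ a)  =[and_true ←]=  ((~ a) & 1)    ⊢ (((~ a) & 1) | ((1 & 1) ^ c))
(7) (1 & 1)  =[and_true ←]=  ((1 & 1) & 1)    ⊢ (((~ a) & 1) | (((1 & 1) & 1) ^ c))
(8) (~ a)  =[absorb_or ←]=  ((~ a) | ((~ a) & 1))    ⊢ ((((~ a) | ((~ a) & 1)) & 1) | (((1 & 1) & 1) ^ c))
(9) 1  =[absorb_and ←]=  (1 & (1 | 0))    ⊢ ((((~ a) | ((~ a) & 1)) & (1 & (1 | 0))) | (((1 & 1) & 1) ^ c))
(10) (((~ a) | ((~ a) & 1)) & (1 & (1 | 0)))  =[absorb_and ←]=  ((((~ a) | ((~ a) & 1)) & (1 & (1 | 0))) & ((((~ a) | ((~ a) & 1)) & (1 & (1 | 0))) | a))    ⊢ E2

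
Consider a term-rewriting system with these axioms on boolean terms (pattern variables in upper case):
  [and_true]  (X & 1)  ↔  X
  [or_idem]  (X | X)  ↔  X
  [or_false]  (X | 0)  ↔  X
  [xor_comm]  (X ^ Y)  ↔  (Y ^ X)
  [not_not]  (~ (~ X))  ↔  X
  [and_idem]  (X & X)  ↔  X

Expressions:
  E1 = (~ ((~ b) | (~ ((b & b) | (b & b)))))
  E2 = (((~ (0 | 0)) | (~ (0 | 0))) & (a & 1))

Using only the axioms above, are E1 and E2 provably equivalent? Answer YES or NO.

The axioms are sound identities: if E1 ↔* E2 then E1 and E2 evaluate identically under any assignment.
Under a=0, b=1: E1 evaluates to 1, E2 to 0. Distinct ⇒ no rewrite sequence connects them.

NO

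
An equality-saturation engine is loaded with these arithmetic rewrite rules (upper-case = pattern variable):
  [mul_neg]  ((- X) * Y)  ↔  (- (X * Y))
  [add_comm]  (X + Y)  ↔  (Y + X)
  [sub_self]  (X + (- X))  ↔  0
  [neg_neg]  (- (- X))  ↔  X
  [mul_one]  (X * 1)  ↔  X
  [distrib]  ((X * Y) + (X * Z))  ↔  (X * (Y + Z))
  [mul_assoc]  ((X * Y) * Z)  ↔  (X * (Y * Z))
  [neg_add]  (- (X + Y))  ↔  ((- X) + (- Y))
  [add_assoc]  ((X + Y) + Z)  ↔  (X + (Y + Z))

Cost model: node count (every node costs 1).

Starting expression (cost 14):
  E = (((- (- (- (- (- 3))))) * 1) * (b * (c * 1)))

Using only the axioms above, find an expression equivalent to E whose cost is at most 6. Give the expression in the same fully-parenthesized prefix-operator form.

((- 3) * (b * c))   [cost 6]

(1) (- (- 3))  =[neg_neg →]=  3    ⊢ (((- (- (- 3))) * 1) * (b * (c * 1)))
(2) (- (- 3))  =[neg_neg →]=  3    ⊢ (((- 3) * 1) * (b * (c * 1)))
(3) ((- 3) * 1)  =[mul_one →]=  (- 3)    ⊢ ((- 3) * (b * (c * 1)))
(4) (c * 1)  =[mul_one →]=  c    ⊢ cost 6, within 6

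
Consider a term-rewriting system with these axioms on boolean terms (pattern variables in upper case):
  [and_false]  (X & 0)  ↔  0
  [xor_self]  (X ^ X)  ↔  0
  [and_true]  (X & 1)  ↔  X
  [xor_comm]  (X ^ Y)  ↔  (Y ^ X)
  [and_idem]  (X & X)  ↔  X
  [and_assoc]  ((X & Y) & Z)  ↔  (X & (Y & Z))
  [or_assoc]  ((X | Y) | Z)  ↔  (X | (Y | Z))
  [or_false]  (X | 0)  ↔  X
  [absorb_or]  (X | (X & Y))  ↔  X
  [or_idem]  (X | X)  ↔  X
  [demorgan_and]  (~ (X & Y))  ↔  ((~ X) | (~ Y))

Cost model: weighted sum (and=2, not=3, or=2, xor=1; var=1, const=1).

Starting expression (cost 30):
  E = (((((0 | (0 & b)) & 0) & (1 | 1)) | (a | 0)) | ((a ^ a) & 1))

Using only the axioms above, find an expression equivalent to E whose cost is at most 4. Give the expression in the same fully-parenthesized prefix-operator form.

1. [absorb_or →] (0 | (0 & b))  →  0;  E = ((((0 & 0) & (1 | 1)) | (a | 0)) | ((a ^ a) & 1))
2. [or_false →] (a | 0)  →  a;  E = ((((0 & 0) & (1 | 1)) | a) | ((a ^ a) & 1))
3. [or_idem →] (1 | 1)  →  1;  E = ((((0 & 0) & 1) | a) | ((a ^ a) & 1))
4. [and_true →] ((a ^ a) & 1)  →  (a ^ a);  E = ((((0 & 0) & 1) | a) | (a ^ a))
5. [and_true →] ((0 & 0) & 1)  →  (0 & 0);  E = (((0 & 0) | a) | (a ^ a))
6. [xor_self →] (a ^ a)  →  0;  E = (((0 & 0) | a) | 0)
7. [or_false →] (((0 & 0) | a) | 0)  →  ((0 & 0) | a)
8. [and_idem →] (0 & 0)  →  0;  cost 4 ≤ 4, done

(0 | a)   [cost 4]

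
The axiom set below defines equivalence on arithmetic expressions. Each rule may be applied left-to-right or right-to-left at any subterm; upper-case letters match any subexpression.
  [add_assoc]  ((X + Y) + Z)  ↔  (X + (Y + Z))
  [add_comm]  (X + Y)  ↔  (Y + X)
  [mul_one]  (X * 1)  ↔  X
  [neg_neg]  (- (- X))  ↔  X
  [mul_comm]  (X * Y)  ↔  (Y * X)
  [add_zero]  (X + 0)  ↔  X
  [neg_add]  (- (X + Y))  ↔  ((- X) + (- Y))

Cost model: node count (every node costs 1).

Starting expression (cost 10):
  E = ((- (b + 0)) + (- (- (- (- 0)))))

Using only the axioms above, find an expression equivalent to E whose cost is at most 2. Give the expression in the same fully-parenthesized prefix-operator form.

1. [neg_neg →] (- (- (- 0)))  →  (- 0);  E = ((- (b + 0)) + (- (- 0)))
2. [neg_neg →] (- (- 0))  →  0;  E = ((- (b + 0)) + 0)
3. [add_zero →] ((- (b + 0)) + 0)  →  (- (b + 0))
4. [add_zero →] (b + 0)  →  b;  cost 2 ≤ 2, done

(- b)   [cost 2]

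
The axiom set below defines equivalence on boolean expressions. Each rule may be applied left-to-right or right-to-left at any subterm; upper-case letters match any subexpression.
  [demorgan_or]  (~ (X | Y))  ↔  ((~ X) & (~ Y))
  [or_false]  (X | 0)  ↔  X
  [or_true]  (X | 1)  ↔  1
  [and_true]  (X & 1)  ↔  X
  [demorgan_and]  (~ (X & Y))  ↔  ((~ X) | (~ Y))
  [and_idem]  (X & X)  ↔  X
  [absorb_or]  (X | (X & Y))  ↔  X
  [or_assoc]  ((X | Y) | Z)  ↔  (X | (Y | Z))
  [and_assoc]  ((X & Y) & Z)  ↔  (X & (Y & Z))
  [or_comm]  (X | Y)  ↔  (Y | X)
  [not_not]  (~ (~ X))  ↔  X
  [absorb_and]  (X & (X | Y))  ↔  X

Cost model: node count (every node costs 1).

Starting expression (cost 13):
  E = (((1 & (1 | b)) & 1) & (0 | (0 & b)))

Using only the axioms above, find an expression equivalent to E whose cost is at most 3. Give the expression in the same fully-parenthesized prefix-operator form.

step 1: and_true (→) rewrites ((1 & (1 | b)) & 1) into (1 & (1 | b)), now ((1 & (1 | b)) & (0 | (0 & b)))
step 2: absorb_and (→) rewrites (1 & (1 | b)) into 1, now (1 & (0 | (0 & b)))
step 3: absorb_or (→) rewrites (0 | (0 & b)) into 0, reaching cost 3 (bound 3)

(1 & 0)   [cost 3]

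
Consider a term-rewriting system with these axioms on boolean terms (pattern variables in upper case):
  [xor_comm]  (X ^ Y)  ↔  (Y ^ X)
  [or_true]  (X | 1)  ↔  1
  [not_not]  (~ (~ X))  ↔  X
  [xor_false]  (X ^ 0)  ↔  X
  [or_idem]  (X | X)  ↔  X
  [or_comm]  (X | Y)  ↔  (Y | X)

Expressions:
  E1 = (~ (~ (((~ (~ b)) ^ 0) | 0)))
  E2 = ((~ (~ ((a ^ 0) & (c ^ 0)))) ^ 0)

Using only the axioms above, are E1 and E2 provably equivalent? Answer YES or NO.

NO

All listed rules preserve value, hence provable equivalence implies equal values everywhere; look for a separating assignment.
a=0, b=1, c=0 gives E1 ↦ 1, E2 ↦ 0; values differ ⇒ not provably equivalent.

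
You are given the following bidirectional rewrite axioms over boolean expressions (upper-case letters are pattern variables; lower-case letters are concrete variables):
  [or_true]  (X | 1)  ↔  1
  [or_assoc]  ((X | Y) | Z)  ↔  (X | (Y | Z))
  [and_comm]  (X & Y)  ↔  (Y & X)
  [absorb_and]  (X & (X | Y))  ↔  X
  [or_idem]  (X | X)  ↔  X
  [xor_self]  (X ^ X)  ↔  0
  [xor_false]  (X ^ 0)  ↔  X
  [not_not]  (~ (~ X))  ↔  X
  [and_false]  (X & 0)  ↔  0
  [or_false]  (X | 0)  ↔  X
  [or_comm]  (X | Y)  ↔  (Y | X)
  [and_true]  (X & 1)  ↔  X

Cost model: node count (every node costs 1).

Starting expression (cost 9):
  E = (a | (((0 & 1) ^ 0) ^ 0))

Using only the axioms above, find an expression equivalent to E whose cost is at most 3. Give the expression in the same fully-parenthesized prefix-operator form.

(a | 0)   [cost 3]

(1) (((0 & 1) ^ 0) ^ 0)  =[xor_false →]=  ((0 & 1) ^ 0)    ⊢ (a | ((0 & 1) ^ 0))
(2) (0 & 1)  =[and_true →]=  0    ⊢ (a | (0 ^ 0))
(3) (0 ^ 0)  =[xor_false →]=  0    ⊢ cost 3, within 3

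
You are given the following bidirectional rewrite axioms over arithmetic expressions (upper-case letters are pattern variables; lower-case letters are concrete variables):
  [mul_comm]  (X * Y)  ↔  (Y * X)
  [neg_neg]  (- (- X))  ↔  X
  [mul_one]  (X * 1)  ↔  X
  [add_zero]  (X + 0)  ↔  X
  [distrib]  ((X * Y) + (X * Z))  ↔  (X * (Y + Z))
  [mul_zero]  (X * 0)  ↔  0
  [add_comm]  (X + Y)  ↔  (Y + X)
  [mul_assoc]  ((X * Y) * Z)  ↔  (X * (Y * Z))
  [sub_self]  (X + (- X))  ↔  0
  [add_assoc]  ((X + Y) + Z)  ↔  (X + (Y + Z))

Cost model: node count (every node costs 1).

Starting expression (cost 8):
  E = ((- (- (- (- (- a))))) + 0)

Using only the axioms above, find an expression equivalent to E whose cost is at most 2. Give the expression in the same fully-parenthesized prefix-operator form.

(- a)   [cost 2]

step 1: neg_neg (→) rewrites (- (- (- a))) into (- a), now ((- (- (- a))) + 0)
step 2: add_zero (→) rewrites ((- (- (- a))) + 0) into (- (- (- a)))
step 3: neg_neg (→) rewrites (- (- a)) into a, reaching cost 2 (bound 2)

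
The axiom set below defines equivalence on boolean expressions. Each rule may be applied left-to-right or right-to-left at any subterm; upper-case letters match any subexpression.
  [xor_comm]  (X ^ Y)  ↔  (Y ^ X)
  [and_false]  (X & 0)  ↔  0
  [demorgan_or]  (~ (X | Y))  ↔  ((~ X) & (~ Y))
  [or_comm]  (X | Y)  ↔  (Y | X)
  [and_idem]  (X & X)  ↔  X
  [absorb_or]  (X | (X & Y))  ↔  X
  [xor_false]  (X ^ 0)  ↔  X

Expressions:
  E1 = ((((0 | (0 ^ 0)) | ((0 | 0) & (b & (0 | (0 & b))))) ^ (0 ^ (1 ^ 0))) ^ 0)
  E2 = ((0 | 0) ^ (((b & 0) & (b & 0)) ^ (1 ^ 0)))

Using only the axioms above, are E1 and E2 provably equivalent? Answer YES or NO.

1. [absorb_or →] (0 | (0 & b))  →  0;  E1 = ((((0 | (0 ^ 0)) | ((0 | 0) & (b & 0))) ^ (0 ^ (1 ^ 0))) ^ 0)
2. [and_false →] (b & 0)  →  0;  E1 = ((((0 | (0 ^ 0)) | ((0 | 0) & 0)) ^ (0 ^ (1 ^ 0))) ^ 0)
3. [xor_false →] (1 ^ 0)  →  1;  E1 = ((((0 | (0 ^ 0)) | ((0 | 0) & 0)) ^ (0 ^ 1)) ^ 0)
4. [xor_false →] (0 ^ 0)  →  0;  E1 = ((((0 | 0) | ((0 | 0) & 0)) ^ (0 ^ 1)) ^ 0)
5. [xor_false →] ((((0 | 0) | ((0 | 0) & 0)) ^ (0 ^ 1)) ^ 0)  →  (((0 | 0) | ((0 | 0) & 0)) ^ (0 ^ 1))
6. [xor_comm →] (((0 | 0) | ((0 | 0) & 0)) ^ (0 ^ 1))  →  ((0 ^ 1) ^ ((0 | 0) | ((0 | 0) & 0)))
7. [absorb_or →] ((0 | 0) | ((0 | 0) & 0))  →  (0 | 0);  E1 = ((0 ^ 1) ^ (0 | 0))
8. [and_false ←] 0  →  (b & 0);  E1 = (((b & 0) ^ 1) ^ (0 | 0))
9. [xor_comm →] (((b & 0) ^ 1) ^ (0 | 0))  →  ((0 | 0) ^ ((b & 0) ^ 1))
10. [xor_false ←] 1  →  (1 ^ 0);  E1 = ((0 | 0) ^ ((b & 0) ^ (1 ^ 0)))
11. [and_idem ←] (b & 0)  →  ((b & 0) & (b & 0));  this is E2

YES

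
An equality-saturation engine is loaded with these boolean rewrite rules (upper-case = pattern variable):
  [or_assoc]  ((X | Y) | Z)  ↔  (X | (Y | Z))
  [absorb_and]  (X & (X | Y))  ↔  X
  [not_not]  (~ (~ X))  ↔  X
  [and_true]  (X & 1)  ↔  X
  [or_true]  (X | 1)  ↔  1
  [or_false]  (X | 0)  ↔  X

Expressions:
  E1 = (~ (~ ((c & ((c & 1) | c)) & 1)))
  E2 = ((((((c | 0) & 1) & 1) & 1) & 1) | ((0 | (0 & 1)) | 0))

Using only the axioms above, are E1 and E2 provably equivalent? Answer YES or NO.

1. [and_true →] (c & 1)  →  c;  E1 = (~ (~ ((c & (c | c)) & 1)))
2. [absorb_and →] (c & (c | c))  →  c;  E1 = (~ (~ (c & 1)))
3. [not_not →] (~ (~ (c & 1)))  →  (c & 1)
4. [or_false ←] (c & 1)  →  ((c & 1) | 0)
5. [and_true ←] (c & 1)  →  ((c & 1) & 1);  E1 = (((c & 1) & 1) | 0)
6. [and_true ←] ((c & 1) & 1)  →  (((c & 1) & 1) & 1);  E1 = ((((c & 1) & 1) & 1) | 0)
7. [or_false ←] 0  →  (0 | 0);  E1 = ((((c & 1) & 1) & 1) | (0 | 0))
8. [or_false ←] (0 | 0)  →  ((0 | 0) | 0);  E1 = ((((c & 1) & 1) & 1) | ((0 | 0) | 0))
9. [and_true ←] 0  →  (0 & 1);  E1 = ((((c & 1) & 1) & 1) | ((0 | (0 & 1)) | 0))
10. [or_false ←] c  →  (c | 0);  E1 = (((((c | 0) & 1) & 1) & 1) | ((0 | (0 & 1)) | 0))
11. [and_true ←] ((((c | 0) & 1) & 1) & 1)  →  (((((c | 0) & 1) & 1) & 1) & 1);  this is E2

YES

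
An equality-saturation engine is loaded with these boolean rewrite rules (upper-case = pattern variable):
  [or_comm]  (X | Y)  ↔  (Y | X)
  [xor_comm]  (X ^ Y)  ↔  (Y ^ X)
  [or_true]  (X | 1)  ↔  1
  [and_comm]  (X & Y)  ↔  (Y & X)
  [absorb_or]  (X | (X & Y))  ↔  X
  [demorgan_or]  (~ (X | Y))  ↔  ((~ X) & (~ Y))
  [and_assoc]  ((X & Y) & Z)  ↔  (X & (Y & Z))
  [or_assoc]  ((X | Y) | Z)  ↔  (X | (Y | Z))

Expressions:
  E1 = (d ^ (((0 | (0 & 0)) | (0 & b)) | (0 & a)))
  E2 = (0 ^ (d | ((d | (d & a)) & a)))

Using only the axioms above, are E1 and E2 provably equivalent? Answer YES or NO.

YES

step 1: absorb_or (→) rewrites (0 | (0 & 0)) into 0, now (d ^ ((0 | (0 & b)) | (0 & a)))
step 2: absorb_or (→) rewrites (0 | (0 & b)) into 0, now (d ^ (0 | (0 & a)))
step 3: absorb_or (→) rewrites (0 | (0 & a)) into 0, now (d ^ 0)
step 4: absorb_or (←) rewrites d into (d | (d & a)), now ((d | (d & a)) ^ 0)
step 5: absorb_or (←) rewrites d into (d | (d & a)), now ((d | ((d | (d & a)) & a)) ^ 0)
step 6: xor_comm (→) rewrites ((d | ((d | (d & a)) & a)) ^ 0) into (0 ^ (d | ((d | (d & a)) & a))), which is E2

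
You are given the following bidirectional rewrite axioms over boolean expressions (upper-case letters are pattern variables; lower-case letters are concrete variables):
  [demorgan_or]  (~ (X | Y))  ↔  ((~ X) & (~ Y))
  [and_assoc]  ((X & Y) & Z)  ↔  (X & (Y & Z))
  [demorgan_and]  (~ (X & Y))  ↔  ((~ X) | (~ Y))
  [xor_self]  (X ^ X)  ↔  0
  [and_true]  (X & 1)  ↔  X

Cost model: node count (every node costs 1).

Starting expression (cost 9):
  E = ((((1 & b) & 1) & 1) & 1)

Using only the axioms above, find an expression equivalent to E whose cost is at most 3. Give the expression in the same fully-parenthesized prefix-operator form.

(1 & b)   [cost 3]

1. [and_true →] ((((1 & b) & 1) & 1) & 1)  →  (((1 & b) & 1) & 1)
2. [and_true →] ((1 & b) & 1)  →  (1 & b);  E = ((1 & b) & 1)
3. [and_true →] ((1 & b) & 1)  →  (1 & b);  cost 3 ≤ 3, done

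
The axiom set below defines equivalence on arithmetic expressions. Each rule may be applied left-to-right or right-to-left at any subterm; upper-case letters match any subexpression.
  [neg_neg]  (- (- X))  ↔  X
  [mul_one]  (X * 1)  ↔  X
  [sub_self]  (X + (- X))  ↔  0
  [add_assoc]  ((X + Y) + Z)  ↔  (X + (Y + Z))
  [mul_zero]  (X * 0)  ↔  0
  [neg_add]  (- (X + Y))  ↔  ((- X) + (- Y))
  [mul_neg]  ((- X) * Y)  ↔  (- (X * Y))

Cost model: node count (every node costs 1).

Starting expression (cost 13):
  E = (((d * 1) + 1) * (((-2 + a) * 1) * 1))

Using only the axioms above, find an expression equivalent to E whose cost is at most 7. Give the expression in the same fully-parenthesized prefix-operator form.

((d + 1) * (-2 + a))   [cost 7]

step 1: mul_one (→) rewrites (((-2 + a) * 1) * 1) into ((-2 + a) * 1), now (((d * 1) + 1) * ((-2 + a) * 1))
step 2: mul_one (→) rewrites (d * 1) into d, now ((d + 1) * ((-2 + a) * 1))
step 3: mul_one (→) rewrites ((-2 + a) * 1) into (-2 + a), reaching cost 7 (bound 7)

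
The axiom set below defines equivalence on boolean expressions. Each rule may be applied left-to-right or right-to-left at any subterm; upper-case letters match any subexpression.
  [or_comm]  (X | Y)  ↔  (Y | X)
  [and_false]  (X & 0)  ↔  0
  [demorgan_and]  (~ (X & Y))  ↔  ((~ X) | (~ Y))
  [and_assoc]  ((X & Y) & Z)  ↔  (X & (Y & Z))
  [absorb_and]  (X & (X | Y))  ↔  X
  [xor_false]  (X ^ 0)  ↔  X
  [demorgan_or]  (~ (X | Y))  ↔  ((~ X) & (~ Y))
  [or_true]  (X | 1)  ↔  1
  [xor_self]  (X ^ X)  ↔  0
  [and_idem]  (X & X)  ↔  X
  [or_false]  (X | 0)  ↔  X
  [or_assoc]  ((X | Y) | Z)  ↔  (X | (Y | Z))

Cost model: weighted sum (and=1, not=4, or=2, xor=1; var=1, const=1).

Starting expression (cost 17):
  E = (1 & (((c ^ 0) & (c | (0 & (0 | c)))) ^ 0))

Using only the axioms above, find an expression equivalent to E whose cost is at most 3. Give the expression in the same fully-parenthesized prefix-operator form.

step 1: absorb_and (→) rewrites (0 & (0 | c)) into 0, now (1 & (((c ^ 0) & (c | 0)) ^ 0))
step 2: xor_false (→) rewrites (c ^ 0) into c, now (1 & ((c & (c | 0)) ^ 0))
step 3: absorb_and (→) rewrites (c & (c | 0)) into c, now (1 & (c ^ 0))
step 4: xor_false (→) rewrites (c ^ 0) into c, reaching cost 3 (bound 3)

(1 & c)   [cost 3]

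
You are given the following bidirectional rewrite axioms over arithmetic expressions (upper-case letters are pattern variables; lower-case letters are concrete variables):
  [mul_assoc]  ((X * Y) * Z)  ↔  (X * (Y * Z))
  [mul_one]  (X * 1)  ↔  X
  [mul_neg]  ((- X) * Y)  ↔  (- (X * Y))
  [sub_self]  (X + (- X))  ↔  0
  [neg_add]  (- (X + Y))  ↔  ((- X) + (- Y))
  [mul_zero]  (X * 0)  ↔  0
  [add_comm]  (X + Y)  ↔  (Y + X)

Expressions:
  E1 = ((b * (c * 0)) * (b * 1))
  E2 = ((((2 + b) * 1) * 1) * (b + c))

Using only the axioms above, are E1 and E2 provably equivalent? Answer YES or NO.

NO

The axioms are sound identities: if E1 ↔* E2 then E1 and E2 evaluate identically under any assignment.
Under b=0, c=1: E1 evaluates to 0, E2 to 2. Distinct ⇒ no rewrite sequence connects them.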